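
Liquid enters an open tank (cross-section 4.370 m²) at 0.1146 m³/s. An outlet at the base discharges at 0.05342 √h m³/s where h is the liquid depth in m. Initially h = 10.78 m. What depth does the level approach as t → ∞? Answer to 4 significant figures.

4.602 m

Mass balance (ρ constant): A dh/dt = Q_in − 0.05342 √h. At steady state dh/dt = 0:
Q_in = 0.05342 √h_ss ⇒ √h_ss = 0.1146/0.05342 = 2.14526.
h_ss = 2.14526² = 4.60216 m. (Since h₀ = 10.78 m > h_ss, the level will fall toward this value.)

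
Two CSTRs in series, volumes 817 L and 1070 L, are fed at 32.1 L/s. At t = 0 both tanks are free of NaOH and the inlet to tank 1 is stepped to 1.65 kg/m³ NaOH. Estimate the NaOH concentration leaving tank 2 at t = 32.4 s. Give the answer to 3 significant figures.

Species balance on tank i: dCᵢ/dt = (Cᵢ₋₁ − Cᵢ)/τᵢ with τᵢ = Vᵢ/Q.
τ₁ = 817/32.1 = 25.452 s; τ₂ = 1070/32.1 = 33.333 s.
Tank 1: C₁ = C_in(1 − e^(−t/τ₁)). Tank 2 (τ₁ ≠ τ₂): C₂ = C_in[1 − (τ₁ e^(−t/τ₁) − τ₂ e^(−t/τ₂))/(τ₁ − τ₂)].
At t = 32.4: e^(−t/τ₁) = 0.27999, e^(−t/τ₂) = 0.37833.
C₂ = 1.65·[1 − (25.452·0.27999 − 33.333·0.37833)/(-7.8816)] = 1.65·0.30413 = 0.50181 kg/m³.

0.502 kg/m³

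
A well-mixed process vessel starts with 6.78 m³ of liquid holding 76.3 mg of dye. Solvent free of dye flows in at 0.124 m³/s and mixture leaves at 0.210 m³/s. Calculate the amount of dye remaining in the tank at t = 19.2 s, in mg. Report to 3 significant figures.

Let m(t) be the amount of dye. Volume: V(t) = V₀ + (Q_in − Q_out) t = 6.78 − 0.086000 t; V(19.2) = 5.1288 m³.
Solute balance: dm/dt = 0 − Q_out C = −Q_out m/V(t).
dm/m = −Q_out dt/(V₀ − 0.086000 t); integrating gives ln(m/m₀) = −(Q_out/(Q_in−Q_out)) ln(V/V₀).
m = m₀ (V₀/V)^(Q_out/(Q_in−Q_out)) = 76.3 × (6.78/5.1288)^(-2.4419) = 38.596 mg.

38.6 mg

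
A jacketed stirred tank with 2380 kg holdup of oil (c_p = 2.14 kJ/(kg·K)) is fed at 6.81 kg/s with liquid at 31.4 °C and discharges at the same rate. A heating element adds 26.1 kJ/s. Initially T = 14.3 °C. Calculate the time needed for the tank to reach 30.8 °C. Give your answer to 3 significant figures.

First-law balance (no shaft work): M c_p dT/dt = ṁ c_p (T_in − T) + 26.1.
τ = M/ṁ = 349.49 s; T_ss = T_in + Q̇/(ṁ c_p) = 33.191 °C.
T(t) = T_ss + (T₀ − T_ss) e^(−t/τ). Set T = 30.8:
e^(−t/τ) = (30.8 − 33.191)/(14.3 − 33.191) = 0.12657
t = −349.49 · ln(0.12657) = 722.39 s.

722 s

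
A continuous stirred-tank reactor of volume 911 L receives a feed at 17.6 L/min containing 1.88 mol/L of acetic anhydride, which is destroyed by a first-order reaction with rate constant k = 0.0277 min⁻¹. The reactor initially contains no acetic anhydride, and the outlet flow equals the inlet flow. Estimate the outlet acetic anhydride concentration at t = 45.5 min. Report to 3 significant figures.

Species balance: V dC/dt = Q C_in − Q C − k V C.
dC/dt = (Q/V) C_in − (Q/V + k) C; effective rate a = Q/V + k = 0.019319 + 0.0277 = 0.047019 min⁻¹.
C_ss = Q C_in/(Q + kV) = 0.77246 mol/L; C(t) = C_ss + (C₀ − C_ss) e^(−a t).
C(45.5) = 0.77246 + (-0.77246)·e^(−0.047019·45.5) = 0.77246 + (-0.77246)·0.11773 = 0.68152 mol/L.

0.682 mol/L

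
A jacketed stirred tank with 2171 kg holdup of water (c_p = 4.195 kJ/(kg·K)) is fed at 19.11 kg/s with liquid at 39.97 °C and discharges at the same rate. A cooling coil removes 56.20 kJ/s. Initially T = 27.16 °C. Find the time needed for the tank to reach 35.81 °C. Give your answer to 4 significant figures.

142.3 s

First-law balance (no shaft work): M c_p dT/dt = ṁ c_p (T_in − T) − 56.20.
τ = M/ṁ = 113.605 s; T_ss = T_in − Q̇/(ṁ c_p) = 39.2690 °C.
T(t) = T_ss + (T₀ − T_ss) e^(−t/τ). Set T = 35.81:
e^(−t/τ) = (35.81 − 39.2690)/(27.16 − 39.2690) = 0.285653
t = −113.605 · ln(0.285653) = 142.345 s.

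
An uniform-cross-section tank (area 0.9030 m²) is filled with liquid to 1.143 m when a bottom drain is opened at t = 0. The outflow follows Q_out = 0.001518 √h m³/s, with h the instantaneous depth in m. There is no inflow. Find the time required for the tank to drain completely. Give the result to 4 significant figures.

1272 s

Unsteady balance on liquid volume: A dh/dt = −0.001518 √h.
∫ h^(−1/2) dh = −(0.001518/A) ∫ dt, giving 2√h = 2√h₀ − (0.001518/A) t.
Set h = 0: 2√h₀ = (0.001518/A) t_empty ⇒ t_empty = 2A√h₀/0.001518.
t_empty = 2·0.9030·√1.143/0.001518 = 1.80600·1.06911/0.001518 = 1271.95 s.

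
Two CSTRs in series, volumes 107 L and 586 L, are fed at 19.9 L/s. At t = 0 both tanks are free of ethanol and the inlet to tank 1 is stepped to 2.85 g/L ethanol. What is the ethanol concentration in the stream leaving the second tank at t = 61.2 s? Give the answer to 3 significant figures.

2.41 g/L

Each tank obeys Vᵢ dCᵢ/dt = Q(Cᵢ₋₁ − Cᵢ), so τᵢ = Vᵢ/Q.
τ₁ = 107/19.9 = 5.3769 s; τ₂ = 586/19.9 = 29.447 s.
Tank 1: C₁ = C_in(1 − e^(−t/τ₁)). Tank 2 (τ₁ ≠ τ₂): C₂ = C_in[1 − (τ₁ e^(−t/τ₁) − τ₂ e^(−t/τ₂))/(τ₁ − τ₂)].
At t = 61.2: e^(−t/τ₁) = 1.1398e-05, e^(−t/τ₂) = 0.12514.
C₂ = 2.85·[1 − (5.3769·1.1398e-05 − 29.447·0.12514)/(-24.070)] = 2.85·0.84690 = 2.4137 g/L.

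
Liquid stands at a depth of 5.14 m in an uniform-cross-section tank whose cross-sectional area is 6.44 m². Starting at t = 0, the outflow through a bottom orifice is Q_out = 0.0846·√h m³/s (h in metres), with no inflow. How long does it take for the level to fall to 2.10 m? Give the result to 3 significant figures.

125 s

A dh/dt = −Q_out = −0.0846 √h.
This is separable: 2 d(√h)/dt = −0.0846/A, so √h = √h₀ − (0.0846/(2A)) t.
t = 2A(√h₀ − √h)/0.0846 = 2·6.44·(√5.14 − √2.10)/0.0846
  = 12.880 × (2.2672 − 1.4491) / 0.0846 = 124.54 s.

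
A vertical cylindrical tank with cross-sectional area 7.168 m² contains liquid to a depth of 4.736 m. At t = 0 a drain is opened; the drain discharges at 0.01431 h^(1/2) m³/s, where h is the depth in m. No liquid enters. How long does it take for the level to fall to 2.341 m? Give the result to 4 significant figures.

A dh/dt = −Q_out = −0.01431 √h.
∫ h^(−1/2) dh = −(0.01431/A) ∫ dt, giving 2√h = 2√h₀ − (0.01431/A) t.
t = 2A(√h₀ − √h)/0.01431 = 2·7.168·(√4.736 − √2.341)/0.01431
  = 14.3360 × (2.17624 − 1.53003) / 0.01431 = 647.377 s.

647.4 s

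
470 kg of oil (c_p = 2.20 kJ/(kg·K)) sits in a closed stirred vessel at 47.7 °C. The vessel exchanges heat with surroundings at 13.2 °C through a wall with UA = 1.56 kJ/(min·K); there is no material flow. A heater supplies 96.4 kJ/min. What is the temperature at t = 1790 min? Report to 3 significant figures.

M c_p dT/dt = −UA(T − T_amb) + Q̇.
dT/dt = (T_ss − T)/τ with T_ss = T_amb + Q̇/UA = 13.2 + 96.4/1.56 = 74.995 °C, τ = M c_p/UA = 470·2.20/1.56 = 662.82 min.
Integrating: T(t) = T_ss + (T₀ − T_ss) e^(−t/τ).
T(1790) = 74.995 + (-27.295)·0.067167 = 73.162 °C.

73.2 °C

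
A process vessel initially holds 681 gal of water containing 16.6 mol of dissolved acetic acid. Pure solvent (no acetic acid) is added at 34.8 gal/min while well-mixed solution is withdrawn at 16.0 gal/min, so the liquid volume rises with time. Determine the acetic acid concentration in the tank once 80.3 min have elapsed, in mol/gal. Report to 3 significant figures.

0.00280 mol/gal

Total volume: dV/dt = Q_in − Q_out = 18.800 gal/min, so V(t) = 681 + 18.800 t and V(80.3) = 2190.6 gal.
Solute balance: dm/dt = 0 − Q_out C = −Q_out m/V(t).
Separate: dm/m = −Q_out dt/V(t) ⇒ ln(m/m₀) = −(Q_out/(Q_in−Q_out)) ln(V/V₀).
m = m₀ (V₀/V)^(Q_out/(Q_in−Q_out)) = 16.6 × (681/2190.6)^(0.85106) = 6.1413 mol.
C = m/V = 6.1413/2190.6 = 0.0028034 mol/gal.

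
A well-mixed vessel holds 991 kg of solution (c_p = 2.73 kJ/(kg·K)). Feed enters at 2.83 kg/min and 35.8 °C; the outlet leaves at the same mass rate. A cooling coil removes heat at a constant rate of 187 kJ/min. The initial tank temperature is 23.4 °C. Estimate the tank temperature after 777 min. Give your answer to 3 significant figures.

12.9 °C

Unsteady energy balance on the tank contents: M c_p dT/dt = ṁ c_p (T_in − T) − 187.
τ = M/ṁ = 350.18 min; T_ss = T_in − Q̇/(ṁ c_p) = 35.8 − 187/(2.83·2.73) = 11.596 °C.
T approaches T_ss exponentially: T(t) = T_ss + (T₀ − T_ss) e^(−t/τ).
T(777) = 11.596 + (11.804)·e^(−777/350.18) = 11.596 + (11.804)·0.10873 = 12.879 °C.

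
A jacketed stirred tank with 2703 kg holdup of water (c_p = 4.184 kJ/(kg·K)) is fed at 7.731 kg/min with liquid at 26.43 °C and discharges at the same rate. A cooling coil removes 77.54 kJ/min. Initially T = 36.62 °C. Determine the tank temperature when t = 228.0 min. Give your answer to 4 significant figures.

Heat balance on the well-mixed liquid: M c_p dT/dt = ṁ c_p (T_in − T) − 77.54.
τ = M/ṁ = 349.631 min; T_ss = T_in − Q̇/(ṁ c_p) = 26.43 − 77.54/(7.731·4.184) = 24.0328 °C.
T approaches T_ss exponentially: T(t) = T_ss + (T₀ − T_ss) e^(−t/τ).
T(228.0) = 24.0328 + (12.5872)·e^(−228.0/349.631) = 24.0328 + (12.5872)·0.520943 = 30.5900 °C.

30.59 °C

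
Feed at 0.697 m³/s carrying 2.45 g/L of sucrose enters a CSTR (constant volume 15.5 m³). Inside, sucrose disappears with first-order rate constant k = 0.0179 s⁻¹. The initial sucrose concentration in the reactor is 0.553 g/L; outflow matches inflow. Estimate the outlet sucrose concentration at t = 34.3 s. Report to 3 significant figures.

1.61 g/L

Accumulation = in − out − consumed: V dC/dt = Q C_in − Q C − k V C.
dC/dt = (Q/V) C_in − (Q/V + k) C; effective rate a = Q/V + k = 0.044968 + 0.0179 = 0.062868 s⁻¹.
C_ss = Q C_in/(Q + kV) = 1.7524 g/L; C(t) = C_ss + (C₀ − C_ss) e^(−a t).
C(34.3) = 1.7524 + (-1.1994)·e^(−0.062868·34.3) = 1.7524 + (-1.1994)·0.11575 = 1.6136 g/L.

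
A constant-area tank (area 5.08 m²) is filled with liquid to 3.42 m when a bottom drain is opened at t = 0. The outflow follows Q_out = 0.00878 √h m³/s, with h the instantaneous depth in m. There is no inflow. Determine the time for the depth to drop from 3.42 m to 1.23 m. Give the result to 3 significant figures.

857 s

With no inflow, A dh/dt = −0.00878 √h.
Separate and integrate: 2(√h − √h₀) = −(0.00878/A) t.
t = 2A(√h₀ − √h)/0.00878 = 2·5.08·(√3.42 − √1.23)/0.00878
  = 10.160 × (1.8493 − 1.1091) / 0.00878 = 856.62 s.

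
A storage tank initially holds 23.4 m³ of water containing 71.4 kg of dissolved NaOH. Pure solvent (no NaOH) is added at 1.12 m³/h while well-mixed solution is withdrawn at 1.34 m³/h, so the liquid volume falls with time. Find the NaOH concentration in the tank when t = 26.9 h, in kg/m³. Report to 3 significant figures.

0.692 kg/m³

Total volume: dV/dt = Q_in − Q_out = -0.22000 m³/h, so V(t) = 23.4 − 0.22000 t and V(26.9) = 17.482 m³.
Species balance (pure solvent in): dm/dt = −Q_out · m/V(t).
Separate: dm/m = −Q_out dt/V(t) ⇒ ln(m/m₀) = −(Q_out/(Q_in−Q_out)) ln(V/V₀).
m = m₀ (V₀/V)^(Q_out/(Q_in−Q_out)) = 71.4 × (23.4/17.482)^(-6.0909) = 12.090 kg.
C = m/V = 12.090/17.482 = 0.69159 kg/m³.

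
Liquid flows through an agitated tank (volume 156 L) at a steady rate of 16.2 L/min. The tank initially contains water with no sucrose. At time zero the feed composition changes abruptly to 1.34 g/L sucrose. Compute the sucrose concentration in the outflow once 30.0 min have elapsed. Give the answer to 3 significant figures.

Mass balance on the solute (V constant): V dC/dt = Q(C_in − C).
Rewrite as dC/dt + C/τ = C_in/τ, τ = V/Q = 9.6296 min.
Integrating: C(t) = C_in + (C₀ − C_in) e^(−t/τ).
C(30.0) = 1.34 + (0 − 1.34)·e^(−30.0/9.6296) = 1.34 + (-1.3400)·0.044361 = 1.2806 g/L.

1.28 g/L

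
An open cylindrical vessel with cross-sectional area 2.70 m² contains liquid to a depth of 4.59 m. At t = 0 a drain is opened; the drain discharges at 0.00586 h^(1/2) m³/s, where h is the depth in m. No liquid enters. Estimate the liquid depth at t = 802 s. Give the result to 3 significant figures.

1.62 m

With no inflow, A dh/dt = −0.00586 √h.
This is separable: 2 d(√h)/dt = −0.00586/A, so √h = √h₀ − (0.00586/(2A)) t.
√h = √4.59 − 0.00586·802/(2·2.70) = 2.1424 − 0.87032 = 1.2721.
h = 1.2721² = 1.6183 m.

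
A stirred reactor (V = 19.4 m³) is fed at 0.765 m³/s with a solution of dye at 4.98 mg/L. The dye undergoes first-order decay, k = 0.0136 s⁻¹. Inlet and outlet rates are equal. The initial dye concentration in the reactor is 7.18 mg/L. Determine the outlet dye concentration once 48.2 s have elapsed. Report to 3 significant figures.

3.97 mg/L

Species balance: V dC/dt = Q C_in − Q C − k V C.
This is linear with rate a = Q/V + k = 0.053033 s⁻¹.
C_ss = Q C_in/(Q + kV) = 3.7029 mg/L; C(t) = C_ss + (C₀ − C_ss) e^(−a t).
C(48.2) = 3.7029 + (3.4771)·e^(−0.053033·48.2) = 3.7029 + (3.4771)·0.077600 = 3.9727 mg/L.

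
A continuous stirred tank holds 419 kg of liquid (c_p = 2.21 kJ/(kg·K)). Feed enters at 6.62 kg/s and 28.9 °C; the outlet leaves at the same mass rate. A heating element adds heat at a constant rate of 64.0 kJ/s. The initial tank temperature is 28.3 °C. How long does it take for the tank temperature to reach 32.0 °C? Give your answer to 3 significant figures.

86.2 s

Heat balance on the well-mixed liquid: M c_p dT/dt = ṁ c_p (T_in − T) + 64.0.
τ = M/ṁ = 63.293 s; T_ss = T_in + Q̇/(ṁ c_p) = 33.275 °C.
T(t) = T_ss + (T₀ − T_ss) e^(−t/τ). Set T = 32.0:
e^(−t/τ) = (32.0 − 33.275)/(28.3 − 33.275) = 0.25621
t = −63.293 · ln(0.25621) = 86.190 s.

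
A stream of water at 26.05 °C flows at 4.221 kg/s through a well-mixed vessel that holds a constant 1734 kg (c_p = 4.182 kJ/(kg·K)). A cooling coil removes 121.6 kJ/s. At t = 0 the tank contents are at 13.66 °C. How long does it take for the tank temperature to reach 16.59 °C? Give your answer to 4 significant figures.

312.4 s

Unsteady energy balance on the tank contents: M c_p dT/dt = ṁ c_p (T_in − T) − 121.6.
τ = M/ṁ = 410.803 s; T_ss = T_in − Q̇/(ṁ c_p) = 19.1613 °C.
T(t) = T_ss + (T₀ − T_ss) e^(−t/τ). Set T = 16.59:
e^(−t/τ) = (16.59 − 19.1613)/(13.66 − 19.1613) = 0.467403
t = −410.803 · ln(0.467403) = 312.442 s.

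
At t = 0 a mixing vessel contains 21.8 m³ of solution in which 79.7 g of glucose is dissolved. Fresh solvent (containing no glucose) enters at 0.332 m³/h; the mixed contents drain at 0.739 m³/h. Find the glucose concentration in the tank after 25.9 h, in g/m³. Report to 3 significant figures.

2.13 g/m³

Let m(t) be the amount of glucose. Volume: V(t) = V₀ + (Q_in − Q_out) t = 21.8 − 0.40700 t; V(25.9) = 11.259 m³.
Solute balance: dm/dt = 0 − Q_out C = −Q_out m/V(t).
Separate: dm/m = −Q_out dt/V(t) ⇒ ln(m/m₀) = −(Q_out/(Q_in−Q_out)) ln(V/V₀).
m = m₀ (V₀/V)^(Q_out/(Q_in−Q_out)) = 79.7 × (21.8/11.259)^(-1.8157) = 24.011 g.
C = m/V = 24.011/11.259 = 2.1326 g/m³.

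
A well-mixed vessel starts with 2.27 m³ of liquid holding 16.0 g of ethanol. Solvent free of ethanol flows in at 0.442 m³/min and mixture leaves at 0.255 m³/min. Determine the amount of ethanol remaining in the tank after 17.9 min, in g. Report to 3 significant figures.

4.65 g

Total volume: dV/dt = Q_in − Q_out = 0.18700 m³/min, so V(t) = 2.27 + 0.18700 t and V(17.9) = 5.6173 m³.
No ethanol enters, so dm/dt = −Q_out · (m/V).
Separate: dm/m = −Q_out dt/V(t) ⇒ ln(m/m₀) = −(Q_out/(Q_in−Q_out)) ln(V/V₀).
m = m₀ (V₀/V)^(Q_out/(Q_in−Q_out)) = 16.0 × (2.27/5.6173)^(1.3636) = 4.6508 g.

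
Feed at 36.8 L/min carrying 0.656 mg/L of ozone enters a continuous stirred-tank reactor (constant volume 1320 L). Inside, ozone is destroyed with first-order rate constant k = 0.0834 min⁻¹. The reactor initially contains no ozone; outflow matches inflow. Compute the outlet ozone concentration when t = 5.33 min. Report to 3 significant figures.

0.0735 mg/L

V dC/dt = Q(C_in − C) − k V C.
This is linear with rate a = Q/V + k = 0.11128 min⁻¹.
C_ss = Q C_in/(Q + kV) = 0.16435 mg/L; C(t) = C_ss + (C₀ − C_ss) e^(−a t).
C(5.33) = 0.16435 + (-0.16435)·e^(−0.11128·5.33) = 0.16435 + (-0.16435)·0.55260 = 0.073529 mg/L.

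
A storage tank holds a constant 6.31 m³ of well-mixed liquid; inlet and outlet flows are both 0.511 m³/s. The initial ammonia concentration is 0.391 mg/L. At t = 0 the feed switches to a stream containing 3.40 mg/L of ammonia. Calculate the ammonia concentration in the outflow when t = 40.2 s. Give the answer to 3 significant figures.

Unsteady species balance (constant V, well mixed): V dC/dt = Q(C_in − C).
So dC/dt = (C_in − C)/τ with τ = V/Q = 6.31/0.511 = 12.348 s.
This is linear first-order; C(t) = C_in + (C₀ − C_in) e^(−t/τ).
C(40.2) = 3.40 + (0.391 − 3.40)·e^(−40.2/12.348) = 3.40 + (-3.0090)·0.038562 = 3.2840 mg/L.

3.28 mg/L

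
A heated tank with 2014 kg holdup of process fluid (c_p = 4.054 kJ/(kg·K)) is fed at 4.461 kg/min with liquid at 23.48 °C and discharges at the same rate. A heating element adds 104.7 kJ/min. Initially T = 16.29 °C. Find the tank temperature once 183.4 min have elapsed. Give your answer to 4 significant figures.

Energy balance: M c_p dT/dt = ṁ c_p (T_in − T) + 104.7.
τ = M/ṁ = 451.468 min; T_ss = T_in + Q̇/(ṁ c_p) = 23.48 + 104.7/(4.461·4.054) = 29.2694 °C.
This is linear first-order; T(t) = T_ss + (T₀ − T_ss) e^(−t/τ).
T(183.4) = 29.2694 + (-12.9794)·e^(−183.4/451.468) = 29.2694 + (-12.9794)·0.666157 = 20.6231 °C.

20.62 °C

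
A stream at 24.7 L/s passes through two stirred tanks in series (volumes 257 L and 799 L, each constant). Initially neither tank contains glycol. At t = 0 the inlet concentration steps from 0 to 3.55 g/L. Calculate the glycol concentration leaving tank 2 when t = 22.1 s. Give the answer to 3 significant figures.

1.11 g/L

Species balance on tank i: dCᵢ/dt = (Cᵢ₋₁ − Cᵢ)/τᵢ with τᵢ = Vᵢ/Q.
τ₁ = 257/24.7 = 10.405 s; τ₂ = 799/24.7 = 32.348 s.
Solving the cascade with C₁(0)=C₂(0)=0 gives C₂(t) = C_in[1 − (τ₁ e^(−t/τ₁) − τ₂ e^(−t/τ₂))/(τ₁ − τ₂)].
At t = 22.1: e^(−t/τ₁) = 0.11955, e^(−t/τ₂) = 0.50500.
C₂ = 3.55·[1 − (10.405·0.11955 − 32.348·0.50500)/(-21.943)] = 3.55·0.31223 = 1.1084 g/L.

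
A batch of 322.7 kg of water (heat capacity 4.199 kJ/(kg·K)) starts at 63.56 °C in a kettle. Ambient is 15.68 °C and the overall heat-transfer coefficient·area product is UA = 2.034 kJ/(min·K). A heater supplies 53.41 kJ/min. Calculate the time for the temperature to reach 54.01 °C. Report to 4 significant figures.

388.3 min

M c_p dT/dt = −UA(T − T_amb) + Q̇.
τ = M c_p/UA = 666.184 min; T_ss = T_amb + Q̇/UA = 15.68 + 53.41/2.034 = 41.9386 °C.
T(t) = T_ss + (T₀ − T_ss)e^(−t/τ); set T = 54.01:
t = −τ ln[(T − T_ss)/(T₀ − T_ss)] = −666.184 · ln(0.558308) = 388.282 min.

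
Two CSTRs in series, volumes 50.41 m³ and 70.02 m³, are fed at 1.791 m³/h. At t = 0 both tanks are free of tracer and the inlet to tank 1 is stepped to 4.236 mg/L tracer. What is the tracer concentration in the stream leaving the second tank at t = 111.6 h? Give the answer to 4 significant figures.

Each tank obeys Vᵢ dCᵢ/dt = Q(Cᵢ₋₁ − Cᵢ), so τᵢ = Vᵢ/Q.
τ₁ = 50.41/1.791 = 28.1463 h; τ₂ = 70.02/1.791 = 39.0955 h.
Solving the cascade with C₁(0)=C₂(0)=0 gives C₂(t) = C_in[1 − (τ₁ e^(−t/τ₁) − τ₂ e^(−t/τ₂))/(τ₁ − τ₂)].
At t = 111.6: e^(−t/τ₁) = 0.0189681, e^(−t/τ₂) = 0.0575817.
C₂ = 4.236·[1 − (28.1463·0.0189681 − 39.0955·0.0575817)/(-10.9492)] = 4.236·0.843157 = 3.57161 mg/L.

3.572 mg/L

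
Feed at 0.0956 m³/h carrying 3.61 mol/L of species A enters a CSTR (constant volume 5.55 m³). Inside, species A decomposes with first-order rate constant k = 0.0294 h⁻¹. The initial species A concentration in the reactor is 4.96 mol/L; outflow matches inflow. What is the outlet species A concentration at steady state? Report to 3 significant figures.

V dC/dt = Q(C_in − C) − k V C.
Steady state (dC/dt = 0): C_ss = Q C_in/(Q + kV) = C_in/(1 + kV/Q).
C_ss = 0.0956·3.61/(0.0956 + 0.0294·5.55) = 0.34512/0.25877 = 1.3337 mol/L.

1.33 mol/L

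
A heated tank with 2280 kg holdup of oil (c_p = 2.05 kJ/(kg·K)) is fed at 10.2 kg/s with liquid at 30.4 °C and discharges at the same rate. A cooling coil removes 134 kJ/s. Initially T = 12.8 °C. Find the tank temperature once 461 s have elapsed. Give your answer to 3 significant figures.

22.6 °C

First-law balance (no shaft work): M c_p dT/dt = ṁ c_p (T_in − T) − 134.
τ = M/ṁ = 223.53 s; T_ss = T_in − Q̇/(ṁ c_p) = 30.4 − 134/(10.2·2.05) = 23.992 °C.
Integrating: T(t) = T_ss + (T₀ − T_ss) e^(−t/τ).
T(461) = 23.992 + (-11.192)·e^(−461/223.53) = 23.992 + (-11.192)·0.12715 = 22.569 °C.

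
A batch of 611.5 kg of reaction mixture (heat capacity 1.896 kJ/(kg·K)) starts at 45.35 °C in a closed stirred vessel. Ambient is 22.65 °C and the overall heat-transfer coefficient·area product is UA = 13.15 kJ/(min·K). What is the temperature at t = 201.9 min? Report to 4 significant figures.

First-law balance (no shaft work): M c_p dT/dt = −UA(T − T_amb).
dT/dt = (T_ss − T)/τ with T_ss = T_amb = 22.6500 °C, τ = M c_p/UA = 611.5·1.896/13.15 = 88.1676 min.
Solution: T(t) = T_ss + (T₀ − T_ss) e^(−t/τ).
T(201.9) = 22.6500 + (22.7000)·0.101271 = 24.9488 °C.

24.95 °C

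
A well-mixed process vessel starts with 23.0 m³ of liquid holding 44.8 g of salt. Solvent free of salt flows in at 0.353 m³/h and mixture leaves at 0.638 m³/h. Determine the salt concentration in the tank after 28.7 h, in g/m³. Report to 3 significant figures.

1.13 g/m³

Let m(t) be the amount of salt. Volume: V(t) = V₀ + (Q_in − Q_out) t = 23.0 − 0.28500 t; V(28.7) = 14.820 m³.
No salt enters, so dm/dt = −Q_out · (m/V).
dm/m = −Q_out dt/(V₀ − 0.28500 t); integrating gives ln(m/m₀) = −(Q_out/(Q_in−Q_out)) ln(V/V₀).
m = m₀ (V₀/V)^(Q_out/(Q_in−Q_out)) = 44.8 × (23.0/14.820)^(-2.2386) = 16.750 g.
C = m/V = 16.750/14.820 = 1.1302 g/m³.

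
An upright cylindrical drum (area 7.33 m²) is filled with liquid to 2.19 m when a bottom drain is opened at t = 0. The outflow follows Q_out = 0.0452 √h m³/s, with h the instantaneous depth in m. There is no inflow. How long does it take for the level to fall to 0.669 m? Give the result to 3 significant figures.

215 s

With no inflow, A dh/dt = −0.0452 √h.
Separate and integrate: 2(√h − √h₀) = −(0.0452/A) t.
t = 2A(√h₀ − √h)/0.0452 = 2·7.33·(√2.19 − √0.669)/0.0452
  = 14.660 × (1.4799 − 0.81792) / 0.0452 = 214.69 s.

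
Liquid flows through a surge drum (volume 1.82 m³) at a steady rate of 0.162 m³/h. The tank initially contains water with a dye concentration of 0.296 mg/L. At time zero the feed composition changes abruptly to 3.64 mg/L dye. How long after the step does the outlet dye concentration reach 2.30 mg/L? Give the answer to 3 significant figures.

Species balance: V dC/dt = Q(C_in − C) ⇒ τ = V/Q = 11.235 h.
C(t) = C_in + (C₀ − C_in) e^(−t/τ). Set C = 2.30 and solve for t:
e^(−t/τ) = (C − C_in)/(C₀ − C_in) = (2.30 − 3.64)/(0.296 − 3.64) = 0.40072
t = −τ ln(…) = 11.235 × 0.91450 = 10.274 h.

10.3 h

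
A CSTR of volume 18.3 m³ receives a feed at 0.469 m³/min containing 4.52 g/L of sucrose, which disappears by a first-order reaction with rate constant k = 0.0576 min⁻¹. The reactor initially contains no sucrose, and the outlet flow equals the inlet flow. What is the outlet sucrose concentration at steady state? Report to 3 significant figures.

1.39 g/L

Accumulation = in − out − consumed: V dC/dt = Q C_in − Q C − k V C.
At steady state: 0 = Q C_in − (Q + kV) C_ss, so C_ss = Q C_in/(Q + kV).
C_ss = 0.469·4.52/(0.469 + 0.0576·18.3) = 2.1199/1.5231 = 1.3918 g/L.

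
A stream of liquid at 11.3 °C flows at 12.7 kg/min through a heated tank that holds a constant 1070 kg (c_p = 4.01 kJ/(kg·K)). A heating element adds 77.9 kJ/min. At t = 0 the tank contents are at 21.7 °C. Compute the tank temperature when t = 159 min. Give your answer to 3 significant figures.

14.2 °C

Unsteady energy balance on the tank contents: M c_p dT/dt = ṁ c_p (T_in − T) + 77.9.
τ = M/ṁ = 84.252 min; T_ss = T_in + Q̇/(ṁ c_p) = 11.3 + 77.9/(12.7·4.01) = 12.830 °C.
This is linear first-order; T(t) = T_ss + (T₀ − T_ss) e^(−t/τ).
T(159) = 12.830 + (8.8704)·e^(−159/84.252) = 12.830 + (8.8704)·0.15150 = 14.173 °C.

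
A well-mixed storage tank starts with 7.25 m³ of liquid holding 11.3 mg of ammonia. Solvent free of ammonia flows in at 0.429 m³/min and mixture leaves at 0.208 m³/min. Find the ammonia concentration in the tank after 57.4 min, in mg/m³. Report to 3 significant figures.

Let m(t) be the amount of ammonia. Volume: V(t) = V₀ + (Q_in − Q_out) t = 7.25 + 0.22100 t; V(57.4) = 19.935 m³.
Solute balance: dm/dt = 0 − Q_out C = −Q_out m/V(t).
Separate: dm/m = −Q_out dt/V(t) ⇒ ln(m/m₀) = −(Q_out/(Q_in−Q_out)) ln(V/V₀).
m = m₀ (V₀/V)^(Q_out/(Q_in−Q_out)) = 11.3 × (7.25/19.935)^(0.94118) = 4.3615 mg.
C = m/V = 4.3615/19.935 = 0.21878 mg/m³.

0.219 mg/m³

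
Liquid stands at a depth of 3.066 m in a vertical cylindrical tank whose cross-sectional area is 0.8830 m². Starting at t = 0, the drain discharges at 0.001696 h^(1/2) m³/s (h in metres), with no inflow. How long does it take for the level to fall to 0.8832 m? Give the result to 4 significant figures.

844.7 s

A dh/dt = −Q_out = −0.001696 √h.
This is separable: 2 d(√h)/dt = −0.001696/A, so √h = √h₀ − (0.001696/(2A)) t.
t = 2A(√h₀ − √h)/0.001696 = 2·0.8830·(√3.066 − √0.8832)/0.001696
  = 1.76600 × (1.75100 − 0.939787) / 0.001696 = 844.694 s.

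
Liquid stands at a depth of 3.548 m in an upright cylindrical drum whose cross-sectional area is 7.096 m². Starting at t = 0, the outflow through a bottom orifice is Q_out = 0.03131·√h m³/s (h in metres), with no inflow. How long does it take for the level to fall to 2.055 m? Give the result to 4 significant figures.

204.0 s

With no inflow, A dh/dt = −0.03131 √h.
This is separable: 2 d(√h)/dt = −0.03131/A, so √h = √h₀ − (0.03131/(2A)) t.
t = 2A(√h₀ − √h)/0.03131 = 2·7.096·(√3.548 − √2.055)/0.03131
  = 14.1920 × (1.88361 − 1.43353) / 0.03131 = 204.012 s.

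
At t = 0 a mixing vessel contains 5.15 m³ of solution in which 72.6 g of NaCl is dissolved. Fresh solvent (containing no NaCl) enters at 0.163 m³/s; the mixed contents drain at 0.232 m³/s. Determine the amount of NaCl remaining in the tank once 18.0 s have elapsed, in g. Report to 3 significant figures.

Total volume: dV/dt = Q_in − Q_out = -0.069000 m³/s, so V(t) = 5.15 − 0.069000 t and V(18.0) = 3.9080 m³.
Solute balance: dm/dt = 0 − Q_out C = −Q_out m/V(t).
dm/m = −Q_out dt/(V₀ − 0.069000 t); integrating gives ln(m/m₀) = −(Q_out/(Q_in−Q_out)) ln(V/V₀).
m = m₀ (V₀/V)^(Q_out/(Q_in−Q_out)) = 72.6 × (5.15/3.9080)^(-3.3623) = 28.705 g.

28.7 g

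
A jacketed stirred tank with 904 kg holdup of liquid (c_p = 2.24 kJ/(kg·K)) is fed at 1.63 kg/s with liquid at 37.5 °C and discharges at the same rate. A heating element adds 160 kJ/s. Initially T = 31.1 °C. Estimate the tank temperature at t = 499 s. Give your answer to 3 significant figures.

60.9 °C

Unsteady energy balance on the tank contents: M c_p dT/dt = ṁ c_p (T_in − T) + 160.
Rearrange: dT/dt = (T_ss − T)/τ with τ = M/ṁ = 554.60 s and T_ss = T_in + Q̇/(ṁ c_p) = 81.321 °C.
T approaches T_ss exponentially: T(t) = T_ss + (T₀ − T_ss) e^(−t/τ).
T(499) = 81.321 + (-50.221)·e^(−499/554.60) = 81.321 + (-50.221)·0.40667 = 60.898 °C.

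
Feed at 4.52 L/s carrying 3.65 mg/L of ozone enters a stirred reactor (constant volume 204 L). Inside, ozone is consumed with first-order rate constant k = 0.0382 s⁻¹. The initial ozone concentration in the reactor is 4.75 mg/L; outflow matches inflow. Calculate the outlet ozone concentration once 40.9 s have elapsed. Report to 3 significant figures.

1.63 mg/L

Accumulation = in − out − consumed: V dC/dt = Q C_in − Q C − k V C.
dC/dt = (Q/V) C_in − (Q/V + k) C; effective rate a = Q/V + k = 0.022157 + 0.0382 = 0.060357 s⁻¹.
C_ss = Q C_in/(Q + kV) = 1.3399 mg/L; C(t) = C_ss + (C₀ − C_ss) e^(−a t).
C(40.9) = 1.3399 + (3.4101)·e^(−0.060357·40.9) = 1.3399 + (3.4101)·0.084704 = 1.6288 mg/L.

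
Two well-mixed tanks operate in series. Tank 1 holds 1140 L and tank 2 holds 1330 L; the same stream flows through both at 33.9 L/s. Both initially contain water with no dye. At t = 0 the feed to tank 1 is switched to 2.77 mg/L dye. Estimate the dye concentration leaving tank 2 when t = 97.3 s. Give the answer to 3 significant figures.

2.07 mg/L

Time constants: τᵢ = Vᵢ/Q for each well-mixed tank.
τ₁ = 1140/33.9 = 33.628 s; τ₂ = 1330/33.9 = 39.233 s.
Solving the cascade with C₁(0)=C₂(0)=0 gives C₂(t) = C_in[1 − (τ₁ e^(−t/τ₁) − τ₂ e^(−t/τ₂))/(τ₁ − τ₂)].
At t = 97.3: e^(−t/τ₁) = 0.055388, e^(−t/τ₂) = 0.083739.
C₂ = 2.77·[1 − (33.628·0.055388 − 39.233·0.083739)/(-5.6047)] = 2.77·0.74616 = 2.0669 mg/L.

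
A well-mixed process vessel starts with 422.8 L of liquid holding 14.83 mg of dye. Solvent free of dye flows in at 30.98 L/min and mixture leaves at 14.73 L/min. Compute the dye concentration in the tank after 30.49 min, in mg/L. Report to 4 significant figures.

Total volume: dV/dt = Q_in − Q_out = 16.2500 L/min, so V(t) = 422.8 + 16.2500 t and V(30.49) = 918.263 L.
Species balance (pure solvent in): dm/dt = −Q_out · m/V(t).
dm/m = −Q_out dt/(V₀ + 16.2500 t); integrating gives ln(m/m₀) = −(Q_out/(Q_in−Q_out)) ln(V/V₀).
m = m₀ (V₀/V)^(Q_out/(Q_in−Q_out)) = 14.83 × (422.8/918.263)^(0.906462) = 7.34203 mg.
C = m/V = 7.34203/918.263 = 0.00799557 mg/L.

0.007996 mg/L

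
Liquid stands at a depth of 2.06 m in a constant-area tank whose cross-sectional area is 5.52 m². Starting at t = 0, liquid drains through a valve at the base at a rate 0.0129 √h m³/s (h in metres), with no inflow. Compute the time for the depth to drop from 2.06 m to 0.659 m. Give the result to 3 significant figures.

534 s

A dh/dt = −Q_out = −0.0129 √h.
This is separable: 2 d(√h)/dt = −0.0129/A, so √h = √h₀ − (0.0129/(2A)) t.
t = 2A(√h₀ − √h)/0.0129 = 2·5.52·(√2.06 − √0.659)/0.0129
  = 11.040 × (1.4353 − 0.81179) / 0.0129 = 533.58 s.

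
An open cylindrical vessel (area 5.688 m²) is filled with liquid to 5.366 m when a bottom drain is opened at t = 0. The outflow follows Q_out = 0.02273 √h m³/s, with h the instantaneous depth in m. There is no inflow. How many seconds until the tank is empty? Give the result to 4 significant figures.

1159 s

Volume balance on the tank: A dh/dt = −0.02273 √h.
Separate and integrate: 2(√h − √h₀) = −(0.02273/A) t.
Set h = 0: 2√h₀ = (0.02273/A) t_empty ⇒ t_empty = 2A√h₀/0.02273.
t_empty = 2·5.688·√5.366/0.02273 = 11.3760·2.31646/0.02273 = 1159.35 s.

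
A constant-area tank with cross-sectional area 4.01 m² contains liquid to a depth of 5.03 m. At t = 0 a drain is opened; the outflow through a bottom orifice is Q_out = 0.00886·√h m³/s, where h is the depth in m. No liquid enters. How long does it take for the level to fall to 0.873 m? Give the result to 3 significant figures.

1180 s

With no inflow, A dh/dt = −0.00886 √h.
Separate and integrate: 2(√h − √h₀) = −(0.00886/A) t.
t = 2A(√h₀ − √h)/0.00886 = 2·4.01·(√5.03 − √0.873)/0.00886
  = 8.0200 × (2.2428 − 0.93434) / 0.00886 = 1184.4 s.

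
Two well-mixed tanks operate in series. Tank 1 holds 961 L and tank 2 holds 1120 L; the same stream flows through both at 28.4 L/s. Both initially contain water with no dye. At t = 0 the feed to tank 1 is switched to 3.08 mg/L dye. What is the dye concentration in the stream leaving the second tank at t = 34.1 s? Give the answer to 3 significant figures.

Species balance on tank i: dCᵢ/dt = (Cᵢ₋₁ − Cᵢ)/τᵢ with τᵢ = Vᵢ/Q.
τ₁ = 961/28.4 = 33.838 s; τ₂ = 1120/28.4 = 39.437 s.
Tank 1: C₁ = C_in(1 − e^(−t/τ₁)). Tank 2 (τ₁ ≠ τ₂): C₂ = C_in[1 − (τ₁ e^(−t/τ₁) − τ₂ e^(−t/τ₂))/(τ₁ − τ₂)].
At t = 34.1: e^(−t/τ₁) = 0.36504, e^(−t/τ₂) = 0.42119.
C₂ = 3.08·[1 − (33.838·0.36504 − 39.437·0.42119)/(-5.5986)] = 3.08·0.23947 = 0.73758 mg/L.

0.738 mg/L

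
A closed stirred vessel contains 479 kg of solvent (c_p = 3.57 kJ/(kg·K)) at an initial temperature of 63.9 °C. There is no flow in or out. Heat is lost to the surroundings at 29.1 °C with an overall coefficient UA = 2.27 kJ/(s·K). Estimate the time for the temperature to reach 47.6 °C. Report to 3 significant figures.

476 s

M c_p dT/dt = −UA(T − T_amb).
τ = M c_p/UA = 753.32 s; T_ss = T_amb = 29.100 °C.
T(t) = T_ss + (T₀ − T_ss)e^(−t/τ); set T = 47.6:
t = −τ ln[(T − T_ss)/(T₀ − T_ss)] = −753.32 · ln(0.53161) = 475.98 s.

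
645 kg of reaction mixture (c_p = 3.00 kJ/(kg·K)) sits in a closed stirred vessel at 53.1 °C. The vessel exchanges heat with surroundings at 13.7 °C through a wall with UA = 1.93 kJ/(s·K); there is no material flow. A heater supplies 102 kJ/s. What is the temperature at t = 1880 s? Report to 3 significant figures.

Lumped-capacitance energy balance: M c_p dT/dt = UA(T_amb − T) + Q̇.
dT/dt = (T_ss − T)/τ with T_ss = T_amb + Q̇/UA = 13.7 + 102/1.93 = 66.550 °C, τ = M c_p/UA = 645·3.00/1.93 = 1002.6 s.
T approaches T_ss exponentially: T(t) = T_ss + (T₀ − T_ss) e^(−t/τ).
T(1880) = 66.550 + (-13.450)·0.15333 = 64.487 °C.

64.5 °C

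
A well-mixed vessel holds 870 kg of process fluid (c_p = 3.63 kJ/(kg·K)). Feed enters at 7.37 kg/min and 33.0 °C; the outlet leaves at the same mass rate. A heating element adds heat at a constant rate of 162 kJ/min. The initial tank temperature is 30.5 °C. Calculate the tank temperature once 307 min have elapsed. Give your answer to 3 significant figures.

38.4 °C

Unsteady energy balance on the tank contents: M c_p dT/dt = ṁ c_p (T_in − T) + 162.
Rearrange: dT/dt = (T_ss − T)/τ with τ = M/ṁ = 118.05 min and T_ss = T_in + Q̇/(ṁ c_p) = 39.055 °C.
Integrating: T(t) = T_ss + (T₀ − T_ss) e^(−t/τ).
T(307) = 39.055 + (-8.5554)·e^(−307/118.05) = 39.055 + (-8.5554)·0.074223 = 38.420 °C.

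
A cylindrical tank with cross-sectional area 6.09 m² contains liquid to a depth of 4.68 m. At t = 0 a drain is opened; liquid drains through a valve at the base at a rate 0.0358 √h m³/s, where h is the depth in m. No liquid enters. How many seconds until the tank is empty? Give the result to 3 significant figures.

A dh/dt = −Q_out = −0.0358 √h.
∫ h^(−1/2) dh = −(0.0358/A) ∫ dt, giving 2√h = 2√h₀ − (0.0358/A) t.
Set h = 0: 2√h₀ = (0.0358/A) t_empty ⇒ t_empty = 2A√h₀/0.0358.
t_empty = 2·6.09·√4.68/0.0358 = 12.180·2.1633/0.0358 = 736.02 s.

736 s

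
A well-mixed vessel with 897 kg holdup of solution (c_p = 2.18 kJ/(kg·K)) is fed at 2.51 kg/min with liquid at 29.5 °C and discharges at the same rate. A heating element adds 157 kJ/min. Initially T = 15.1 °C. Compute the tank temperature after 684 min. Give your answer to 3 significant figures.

M c_p dT/dt = ṁ c_p (T_in − T) + Q̇.
τ = M/ṁ = 357.37 min; T_ss = T_in + Q̇/(ṁ c_p) = 29.5 + 157/(2.51·2.18) = 58.193 °C.
Integrating: T(t) = T_ss + (T₀ − T_ss) e^(−t/τ).
T(684) = 58.193 + (-43.093)·e^(−684/357.37) = 58.193 + (-43.093)·0.14749 = 51.837 °C.

51.8 °C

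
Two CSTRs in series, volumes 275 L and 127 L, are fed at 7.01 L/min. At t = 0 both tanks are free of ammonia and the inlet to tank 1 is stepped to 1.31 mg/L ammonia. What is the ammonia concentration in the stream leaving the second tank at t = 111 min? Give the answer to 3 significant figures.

1.17 mg/L

Time constants: τᵢ = Vᵢ/Q for each well-mixed tank.
τ₁ = 275/7.01 = 39.230 min; τ₂ = 127/7.01 = 18.117 min.
Solving the cascade with C₁(0)=C₂(0)=0 gives C₂(t) = C_in[1 − (τ₁ e^(−t/τ₁) − τ₂ e^(−t/τ₂))/(τ₁ − τ₂)].
At t = 111: e^(−t/τ₁) = 0.059043, e^(−t/τ₂) = 0.0021834.
C₂ = 1.31·[1 − (39.230·0.059043 − 18.117·0.0021834)/(21.113)] = 1.31·0.89217 = 1.1687 mg/L.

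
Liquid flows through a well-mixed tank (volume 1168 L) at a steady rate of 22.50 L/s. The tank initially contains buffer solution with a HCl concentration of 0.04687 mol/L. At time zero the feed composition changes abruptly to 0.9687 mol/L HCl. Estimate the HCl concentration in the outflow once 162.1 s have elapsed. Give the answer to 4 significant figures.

0.9281 mol/L

Accumulation = in − out for the solute gives V dC/dt = Q(C_in − C).
Time constant τ = V/Q = 1168/22.50 = 51.9111 s.
Integrating: C(t) = C_in + (C₀ − C_in) e^(−t/τ).
C(162.1) = 0.9687 + (0.04687 − 0.9687)·e^(−162.1/51.9111) = 0.9687 + (-0.921830)·0.0440405 = 0.928102 mol/L.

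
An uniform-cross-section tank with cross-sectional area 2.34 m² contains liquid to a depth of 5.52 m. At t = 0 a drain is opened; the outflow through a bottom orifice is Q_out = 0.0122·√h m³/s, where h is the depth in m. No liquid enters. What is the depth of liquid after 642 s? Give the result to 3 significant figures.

A dh/dt = −Q_out = −0.0122 √h.
Separate and integrate: 2(√h − √h₀) = −(0.0122/A) t.
√h = √5.52 − 0.0122·642/(2·2.34) = 2.3495 − 1.6736 = 0.67588.
h = 0.67588² = 0.45681 m.

0.457 m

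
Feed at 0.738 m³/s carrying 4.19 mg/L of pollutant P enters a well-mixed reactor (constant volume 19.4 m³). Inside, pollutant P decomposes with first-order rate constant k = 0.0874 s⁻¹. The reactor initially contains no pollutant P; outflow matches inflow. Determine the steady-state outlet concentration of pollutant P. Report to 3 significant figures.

V dC/dt = Q(C_in − C) − k V C.
At steady state: 0 = Q C_in − (Q + kV) C_ss, so C_ss = Q C_in/(Q + kV).
C_ss = 0.738·4.19/(0.738 + 0.0874·19.4) = 3.0922/2.4336 = 1.2707 mg/L.

1.27 mg/L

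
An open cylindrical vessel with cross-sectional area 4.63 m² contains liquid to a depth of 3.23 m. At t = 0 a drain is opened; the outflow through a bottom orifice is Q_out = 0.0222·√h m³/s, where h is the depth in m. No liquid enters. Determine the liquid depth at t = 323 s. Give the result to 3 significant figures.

With no inflow, A dh/dt = −0.0222 √h.
Separate and integrate: 2(√h − √h₀) = −(0.0222/A) t.
√h = √3.23 − 0.0222·323/(2·4.63) = 1.7972 − 0.77436 = 1.0229.
h = 1.0229² = 1.0462 m.

1.05 m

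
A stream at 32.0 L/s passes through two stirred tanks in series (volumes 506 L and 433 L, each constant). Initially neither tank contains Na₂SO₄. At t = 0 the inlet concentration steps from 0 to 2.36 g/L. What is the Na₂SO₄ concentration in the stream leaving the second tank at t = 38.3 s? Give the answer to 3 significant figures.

Species balance on tank i: dCᵢ/dt = (Cᵢ₋₁ − Cᵢ)/τᵢ with τᵢ = Vᵢ/Q.
τ₁ = 506/32.0 = 15.812 s; τ₂ = 433/32.0 = 13.531 s.
Solving the cascade with C₁(0)=C₂(0)=0 gives C₂(t) = C_in[1 − (τ₁ e^(−t/τ₁) − τ₂ e^(−t/τ₂))/(τ₁ − τ₂)].
At t = 38.3: e^(−t/τ₁) = 0.088732, e^(−t/τ₂) = 0.058984.
C₂ = 2.36·[1 − (15.812·0.088732 − 13.531·0.058984)/(2.2812)] = 2.36·0.73482 = 1.7342 g/L.

1.73 g/L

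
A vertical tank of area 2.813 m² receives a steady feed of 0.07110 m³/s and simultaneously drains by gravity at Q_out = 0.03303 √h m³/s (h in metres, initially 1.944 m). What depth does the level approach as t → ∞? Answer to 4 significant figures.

Accumulation of liquid (constant cross-section A): A dh/dt = Q_in − 0.03303 √h. At steady state dh/dt = 0:
Q_in = 0.03303 √h_ss ⇒ √h_ss = 0.07110/0.03303 = 2.15259.
h_ss = 2.15259² = 4.63364 m. (Since h₀ = 1.944 m < h_ss, the level will rise toward this value.)

4.634 m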